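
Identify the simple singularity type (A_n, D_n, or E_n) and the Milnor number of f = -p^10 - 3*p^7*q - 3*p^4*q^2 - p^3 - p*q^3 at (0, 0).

The Hessian of f at 0 is [[0, 0], [0, 0]] with rank 0, so corank 2. A Groebner basis of the Jacobian ideal J(f) in C{p,q} is {p^3, p*q^2, 3*p^2 + q^3}; counting standard monomials gives mu = 7. Corank 2; j^3 = -p^3 is a perfect cube, so E-series; the 4-jet and mu = 7 give E_7.

Type E_7, Milnor number mu = 7.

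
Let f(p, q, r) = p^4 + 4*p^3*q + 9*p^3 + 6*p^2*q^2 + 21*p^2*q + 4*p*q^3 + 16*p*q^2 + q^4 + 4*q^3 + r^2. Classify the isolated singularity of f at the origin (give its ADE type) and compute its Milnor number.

Type D_5, Milnor number mu = 5.

The Hessian of f at 0 has rank 1. Corank 2; j^3 = (p + q)*(3*p + 2*q)^2 has shape L^2 M (L != M), so D-series; mu = 5 gives D_5.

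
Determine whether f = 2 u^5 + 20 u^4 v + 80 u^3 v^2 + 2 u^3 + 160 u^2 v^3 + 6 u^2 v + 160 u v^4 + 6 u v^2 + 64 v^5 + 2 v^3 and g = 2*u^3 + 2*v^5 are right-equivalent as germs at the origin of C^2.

The Hessian of f at 0 is [[0, 0], [0, 0]] with rank 0, so corank 2. A Groebner basis of the Jacobian ideal J(f) in C{u,v} is {v^5, u*v^3 + 5*v^4/4, u^2 + 2*u*v + v^2}; counting standard monomials gives mu = 8. Corank 2; j^3 = 2*(u + v)^3 is a perfect cube, so E-series; the 5-jet and mu = 8 give E_8. The Hessian of g at 0 is [[0, 0], [0, 0]] with rank 0, so corank 2. A Groebner basis of the Jacobian ideal J(g) in C{u,v} is {v^4, u^2}; counting standard monomials gives mu = 8. Corank 2; j^3 = 2*u^3 is a perfect cube, so E-series; the 5-jet and mu = 8 give E_8. Both have type E_8, hence right-equivalent.

Yes.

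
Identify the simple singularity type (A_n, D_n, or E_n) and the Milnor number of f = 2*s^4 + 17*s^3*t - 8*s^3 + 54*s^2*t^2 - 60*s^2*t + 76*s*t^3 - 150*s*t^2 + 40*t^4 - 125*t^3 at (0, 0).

Type E_{7}, Milnor number mu = 7.

The Hessian of f at 0 has rank 0. Corank 2; j^3 = -(2*s + 5*t)^3 is a perfect cube, so E-series; the 4-jet and mu = 7 give E_7.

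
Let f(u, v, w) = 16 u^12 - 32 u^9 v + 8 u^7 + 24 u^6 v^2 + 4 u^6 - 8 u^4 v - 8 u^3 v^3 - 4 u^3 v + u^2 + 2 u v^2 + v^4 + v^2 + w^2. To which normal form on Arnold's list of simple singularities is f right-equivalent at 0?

A_{1}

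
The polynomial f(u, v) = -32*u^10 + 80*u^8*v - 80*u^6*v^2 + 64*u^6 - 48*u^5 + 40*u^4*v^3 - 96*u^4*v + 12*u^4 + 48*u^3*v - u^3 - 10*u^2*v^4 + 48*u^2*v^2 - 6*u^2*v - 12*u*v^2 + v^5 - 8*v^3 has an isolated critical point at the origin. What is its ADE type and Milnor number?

Type E_{8}, Milnor number mu = 8.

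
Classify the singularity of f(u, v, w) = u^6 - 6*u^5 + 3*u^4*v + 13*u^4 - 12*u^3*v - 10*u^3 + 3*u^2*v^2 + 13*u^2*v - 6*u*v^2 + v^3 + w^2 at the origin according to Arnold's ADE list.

D_4

The Hessian of f at 0 has rank 1. Corank 2; j^3 = -(2*u - v)*(5*u^2 - 4*u*v + v^2) splits into three distinct lines over C (the quadratic factor has nonzero discriminant), so D_4.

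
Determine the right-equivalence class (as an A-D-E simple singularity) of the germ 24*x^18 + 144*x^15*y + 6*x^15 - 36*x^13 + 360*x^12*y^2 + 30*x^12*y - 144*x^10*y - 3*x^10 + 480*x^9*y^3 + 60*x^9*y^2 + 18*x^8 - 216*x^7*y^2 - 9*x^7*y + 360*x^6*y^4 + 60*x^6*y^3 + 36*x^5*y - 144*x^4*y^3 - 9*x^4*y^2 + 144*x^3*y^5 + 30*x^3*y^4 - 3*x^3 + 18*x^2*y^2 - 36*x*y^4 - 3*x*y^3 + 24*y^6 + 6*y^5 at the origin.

E7

The Hessian of f at 0 is [[0, 0], [0, 0]] with rank 0, so corank 2. A Groebner basis of the Jacobian ideal J(f) in C{x,y} is {-x^2/4 + y^4 - y^3/12, x^3, x^2*y + x^2/12 + y^3/36, -x^2/2 + x*y^2 - y^3/6}; counting standard monomials gives mu = 7. Corank 2; j^3 = -3*x^3 is a perfect cube, so E-series; the 4-jet and mu = 7 give E_7.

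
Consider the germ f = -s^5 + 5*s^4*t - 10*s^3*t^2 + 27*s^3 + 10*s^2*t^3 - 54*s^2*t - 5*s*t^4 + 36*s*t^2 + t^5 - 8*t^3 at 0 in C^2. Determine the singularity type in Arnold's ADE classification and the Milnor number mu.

The Hessian of f at 0 has rank 0. Corank 2; j^3 = (3*s - 2*t)^3 is a perfect cube, so E-series; the 5-jet and mu = 8 give E_8.

Type E_8, Milnor number mu = 8.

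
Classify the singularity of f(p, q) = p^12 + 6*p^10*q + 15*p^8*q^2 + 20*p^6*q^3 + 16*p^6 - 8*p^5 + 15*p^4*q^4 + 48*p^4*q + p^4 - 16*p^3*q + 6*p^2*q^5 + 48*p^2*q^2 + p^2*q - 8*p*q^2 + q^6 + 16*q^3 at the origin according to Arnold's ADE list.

D_{7}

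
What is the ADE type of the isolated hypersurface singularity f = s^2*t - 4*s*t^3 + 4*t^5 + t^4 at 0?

D_{5}

The Hessian of f at 0 has rank 0. Corank 2; j^3 = s^2*t has shape L^2 M (L != M), so D-series; mu = 5 gives D_5.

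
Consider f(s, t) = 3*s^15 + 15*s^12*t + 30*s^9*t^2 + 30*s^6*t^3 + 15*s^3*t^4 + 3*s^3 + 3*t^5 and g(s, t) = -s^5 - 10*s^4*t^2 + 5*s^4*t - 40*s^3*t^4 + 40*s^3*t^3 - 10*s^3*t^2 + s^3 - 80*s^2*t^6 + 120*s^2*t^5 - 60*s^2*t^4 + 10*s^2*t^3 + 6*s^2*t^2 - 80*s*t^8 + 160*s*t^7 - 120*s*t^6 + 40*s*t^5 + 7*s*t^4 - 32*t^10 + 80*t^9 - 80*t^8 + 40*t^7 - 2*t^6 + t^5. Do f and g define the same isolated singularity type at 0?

The Hessian of f at 0 has rank 0. Corank 2; j^3 = 3*s^3 is a perfect cube, so E-series; the 5-jet and mu = 8 give E_8. The Hessian of g at 0 has rank 0. Corank 2; j^3 = s^3 is a perfect cube, so E-series; the 5-jet and mu = 8 give E_8. Both have type E_8, hence right-equivalent.

Yes.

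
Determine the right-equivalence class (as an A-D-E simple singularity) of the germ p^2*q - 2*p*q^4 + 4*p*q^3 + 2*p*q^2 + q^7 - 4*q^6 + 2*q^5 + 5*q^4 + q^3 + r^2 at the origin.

The Hessian of f at 0 has rank 1. Corank 2; j^3 = q*(p + q)^2 has shape L^2 M (L != M), so D-series; mu = 5 gives D_5.

D_5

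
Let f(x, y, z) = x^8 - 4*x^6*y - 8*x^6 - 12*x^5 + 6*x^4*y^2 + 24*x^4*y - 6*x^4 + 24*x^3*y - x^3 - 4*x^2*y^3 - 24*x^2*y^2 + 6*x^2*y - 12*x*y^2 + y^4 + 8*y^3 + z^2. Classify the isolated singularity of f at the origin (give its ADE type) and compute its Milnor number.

The Hessian of f at 0 is [[0, 0, 0], [0, 0, 0], [0, 0, 2]] with rank 1, so corank 2. A Groebner basis of the Jacobian ideal J(f) in C{x,y,z} is {x^3 + 3*x^2/4 - 3*x*y + 3*y^2, x^2*y + x^2/4 - x*y + y^2, x^2/16 + x*y^2 - x*y/4 + y^2/4, y^3, z}; counting standard monomials gives mu = 6. Corank 2; j^3 = -(x - 2*y)^3 is a perfect cube, so E-series; the 4-jet and mu = 6 give E_6.

Type E_{6}, Milnor number mu = 6.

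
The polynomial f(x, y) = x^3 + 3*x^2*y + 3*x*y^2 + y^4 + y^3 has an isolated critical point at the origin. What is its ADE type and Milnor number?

The Hessian of f at 0 is [[0, 0], [0, 0]] with rank 0, so corank 2. A Groebner basis of the Jacobian ideal J(f) in C{x,y} is {y^3, x^2 + 2*x*y + y^2}; counting standard monomials gives mu = 6. Corank 2; j^3 = (x + y)^3 is a perfect cube, so E-series; the 4-jet and mu = 6 give E_6.

Type E6, Milnor number mu = 6.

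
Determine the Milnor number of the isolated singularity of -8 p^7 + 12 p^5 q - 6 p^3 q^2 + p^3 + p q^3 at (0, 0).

7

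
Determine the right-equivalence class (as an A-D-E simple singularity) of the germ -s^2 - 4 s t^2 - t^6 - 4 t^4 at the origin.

The Hessian of f at 0 is [[-2, 0], [0, 0]] with rank 1, so corank 1. A Groebner basis of the Jacobian ideal J(f) in C{s,t} is {s^3, s^2*t, s/2 + t^2}; counting standard monomials gives mu = 5. Corank 1: A-series; mu = 5 gives A_5.

A_5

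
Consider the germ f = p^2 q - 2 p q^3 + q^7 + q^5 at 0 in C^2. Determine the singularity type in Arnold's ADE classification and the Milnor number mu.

Type D_8, Milnor number mu = 8.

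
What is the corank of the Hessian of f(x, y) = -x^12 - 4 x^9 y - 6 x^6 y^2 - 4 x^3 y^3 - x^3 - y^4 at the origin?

2

Hessian at 0 has rank 0.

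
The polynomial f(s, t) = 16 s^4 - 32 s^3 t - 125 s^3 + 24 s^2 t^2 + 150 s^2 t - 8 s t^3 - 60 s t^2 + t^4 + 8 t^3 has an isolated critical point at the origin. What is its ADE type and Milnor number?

The Hessian of f at 0 has rank 0. Corank 2; j^3 = -(5*s - 2*t)^3 is a perfect cube, so E-series; the 4-jet and mu = 6 give E_6.

Type E_{6}, Milnor number mu = 6.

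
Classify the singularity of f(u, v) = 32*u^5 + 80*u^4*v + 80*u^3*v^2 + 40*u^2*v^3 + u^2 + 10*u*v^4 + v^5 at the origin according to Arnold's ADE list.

The Hessian of f at 0 is [[2, 0], [0, 0]] with rank 1, so corank 1. A Groebner basis of the Jacobian ideal J(f) in C{u,v} is {v^4, u}; counting standard monomials gives mu = 4. Corank 1: A-series; mu = 4 gives A_4.

A_4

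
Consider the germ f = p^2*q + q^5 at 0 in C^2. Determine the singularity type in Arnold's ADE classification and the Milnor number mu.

The Hessian of f at 0 has rank 0. Corank 2; j^3 = p^2*q has shape L^2 M (L != M), so D-series; mu = 6 gives D_6.

Type D_{6}, Milnor number mu = 6.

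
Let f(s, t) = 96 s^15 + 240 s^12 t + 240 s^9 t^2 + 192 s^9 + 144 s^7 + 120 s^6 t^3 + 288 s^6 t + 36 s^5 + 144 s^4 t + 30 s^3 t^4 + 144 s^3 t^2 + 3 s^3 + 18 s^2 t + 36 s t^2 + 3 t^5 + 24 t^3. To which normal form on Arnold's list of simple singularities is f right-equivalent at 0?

The Hessian of f at 0 is [[0, 0], [0, 0]] with rank 0, so corank 2. A Groebner basis of the Jacobian ideal J(f) in C{s,t} is {-s^2/64 + s*t^3 - s*t/16 - t^2/16, t^4, s^3 - 12*s*t^2 - 16*t^3, s^2*t + 4*s*t^2 + 4*t^3}; counting standard monomials gives mu = 8. Corank 2; j^3 = 3*(s + 2*t)^3 is a perfect cube, so E-series; the 5-jet and mu = 8 give E_8.

E_8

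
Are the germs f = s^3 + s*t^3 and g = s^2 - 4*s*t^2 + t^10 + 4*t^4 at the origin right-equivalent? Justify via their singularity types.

No.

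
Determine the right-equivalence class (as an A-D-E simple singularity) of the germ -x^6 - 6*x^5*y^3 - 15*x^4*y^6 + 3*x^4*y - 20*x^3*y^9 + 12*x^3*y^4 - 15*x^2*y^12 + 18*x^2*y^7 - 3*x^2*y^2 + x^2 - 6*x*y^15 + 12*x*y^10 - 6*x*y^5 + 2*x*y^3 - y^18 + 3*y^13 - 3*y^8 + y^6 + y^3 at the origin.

A_{2}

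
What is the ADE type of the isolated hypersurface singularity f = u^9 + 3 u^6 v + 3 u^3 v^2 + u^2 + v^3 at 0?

The Hessian of f at 0 is [[2, 0], [0, 0]] with rank 1, so corank 1. A Groebner basis of the Jacobian ideal J(f) in C{u,v} is {v^2, u}; counting standard monomials gives mu = 2. Corank 1: A-series; mu = 2 gives A_2.

A_{2}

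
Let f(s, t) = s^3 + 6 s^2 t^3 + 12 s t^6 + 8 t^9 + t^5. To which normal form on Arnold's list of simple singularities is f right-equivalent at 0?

The Hessian of f at 0 has rank 0. Corank 2; j^3 = s^3 is a perfect cube, so E-series; the 5-jet and mu = 8 give E_8.

E_{8}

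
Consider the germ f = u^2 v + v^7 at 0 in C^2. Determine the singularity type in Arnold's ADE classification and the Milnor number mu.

Type D_8, Milnor number mu = 8.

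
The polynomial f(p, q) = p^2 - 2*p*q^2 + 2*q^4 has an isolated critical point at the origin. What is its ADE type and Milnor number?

The Hessian of f at 0 is [[2, 0], [0, 0]] with rank 1, so corank 1. A Groebner basis of the Jacobian ideal J(f) in C{p,q} is {p^2, p*q, -p + q^2}; counting standard monomials gives mu = 3. Corank 1: A-series; mu = 3 gives A_3.

Type A_{3}, Milnor number mu = 3.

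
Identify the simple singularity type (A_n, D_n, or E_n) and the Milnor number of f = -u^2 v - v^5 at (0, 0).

Type D_6, Milnor number mu = 6.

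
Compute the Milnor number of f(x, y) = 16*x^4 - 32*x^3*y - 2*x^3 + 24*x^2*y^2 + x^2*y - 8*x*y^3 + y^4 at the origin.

5

The Hessian of f at 0 has rank 0. Corank 2; j^3 = -x^2*(2*x - y) has shape L^2 M (L != M), so D-series; mu = 5 gives D_5.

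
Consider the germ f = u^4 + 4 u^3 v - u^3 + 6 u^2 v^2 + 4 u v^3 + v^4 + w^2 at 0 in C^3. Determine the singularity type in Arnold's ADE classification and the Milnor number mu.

Type E_{6}, Milnor number mu = 6.

The Hessian of f at 0 has rank 1. Corank 2; j^3 = -u^3 is a perfect cube, so E-series; the 4-jet and mu = 6 give E_6.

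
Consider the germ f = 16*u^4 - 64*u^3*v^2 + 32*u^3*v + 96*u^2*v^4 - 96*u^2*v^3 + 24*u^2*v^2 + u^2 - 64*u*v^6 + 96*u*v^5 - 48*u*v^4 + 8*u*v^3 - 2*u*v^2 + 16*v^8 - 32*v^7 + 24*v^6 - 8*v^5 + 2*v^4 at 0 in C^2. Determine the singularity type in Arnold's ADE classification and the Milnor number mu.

The Hessian of f at 0 is [[2, 0], [0, 0]] with rank 1, so corank 1. A Groebner basis of the Jacobian ideal J(f) in C{u,v} is {u^2, u*v, -u + v^2}; counting standard monomials gives mu = 3. Corank 1: A-series; mu = 3 gives A_3.

Type A_3, Milnor number mu = 3.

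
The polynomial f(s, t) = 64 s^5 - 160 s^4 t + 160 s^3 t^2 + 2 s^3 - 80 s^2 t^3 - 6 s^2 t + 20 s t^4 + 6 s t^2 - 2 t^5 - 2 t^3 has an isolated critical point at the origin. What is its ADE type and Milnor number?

Type E8, Milnor number mu = 8.

The Hessian of f at 0 has rank 0. Corank 2; j^3 = 2*(s - t)^3 is a perfect cube, so E-series; the 5-jet and mu = 8 give E_8.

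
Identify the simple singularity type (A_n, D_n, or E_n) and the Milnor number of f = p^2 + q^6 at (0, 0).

Type A5, Milnor number mu = 5.

The Hessian of f at 0 is [[2, 0], [0, 0]] with rank 1, so corank 1. A Groebner basis of the Jacobian ideal J(f) in C{p,q} is {q^5, p}; counting standard monomials gives mu = 5. Corank 1: A-series; mu = 5 gives A_5.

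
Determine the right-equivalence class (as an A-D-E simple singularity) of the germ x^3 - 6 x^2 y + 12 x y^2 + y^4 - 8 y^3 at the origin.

E_{6}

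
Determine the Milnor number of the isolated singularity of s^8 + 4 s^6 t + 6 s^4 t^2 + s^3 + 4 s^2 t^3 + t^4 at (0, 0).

The Hessian of f at 0 has rank 0. Corank 2; j^3 = s^3 is a perfect cube, so E-series; the 4-jet and mu = 6 give E_6.

6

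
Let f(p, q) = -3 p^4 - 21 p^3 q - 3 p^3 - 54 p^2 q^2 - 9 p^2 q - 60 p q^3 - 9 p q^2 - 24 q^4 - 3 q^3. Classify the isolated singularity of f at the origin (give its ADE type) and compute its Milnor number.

Type E_{7}, Milnor number mu = 7.

The Hessian of f at 0 is [[0, 0], [0, 0]] with rank 0, so corank 2. A Groebner basis of the Jacobian ideal J(f) in C{p,q} is {3*p^2 + 6*p*q + q^4 + q^3 + 3*q^2, p^3 + 9*p^2 + 18*p*q + 4*q^3 + 9*q^2, p^2*q - 5*p^2 - 10*p*q - 8*q^3/3 - 5*q^2, 2*p^2 + p*q^2 + 4*p*q + 5*q^3/3 + 2*q^2}; counting standard monomials gives mu = 7. Corank 2; j^3 = -3*(p + q)^3 is a perfect cube, so E-series; the 4-jet and mu = 7 give E_7.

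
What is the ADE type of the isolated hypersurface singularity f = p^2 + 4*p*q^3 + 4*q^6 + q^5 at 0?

The Hessian of f at 0 is [[2, 0], [0, 0]] with rank 1, so corank 1. A Groebner basis of the Jacobian ideal J(f) in C{p,q} is {p/2 + q^3, p^2, p*q}; counting standard monomials gives mu = 4. Corank 1: A-series; mu = 4 gives A_4.

A_4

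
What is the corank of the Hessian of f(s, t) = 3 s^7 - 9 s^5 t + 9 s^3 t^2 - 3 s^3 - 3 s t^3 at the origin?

The Hessian at 0 is [[0, 0], [0, 0]] of rank 0; hence corank 2.

2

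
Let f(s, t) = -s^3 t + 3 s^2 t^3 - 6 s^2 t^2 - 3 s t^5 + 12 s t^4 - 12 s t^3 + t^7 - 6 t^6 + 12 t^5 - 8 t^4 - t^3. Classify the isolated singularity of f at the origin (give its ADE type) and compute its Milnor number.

Type E7, Milnor number mu = 7.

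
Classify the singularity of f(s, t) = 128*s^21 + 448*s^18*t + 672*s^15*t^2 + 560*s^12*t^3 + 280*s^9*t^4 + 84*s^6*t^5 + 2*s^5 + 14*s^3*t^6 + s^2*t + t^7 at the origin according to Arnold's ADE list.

The Hessian of f at 0 has rank 0. Corank 2; j^3 = s^2*t has shape L^2 M (L != M), so D-series; mu = 8 gives D_8.

D_8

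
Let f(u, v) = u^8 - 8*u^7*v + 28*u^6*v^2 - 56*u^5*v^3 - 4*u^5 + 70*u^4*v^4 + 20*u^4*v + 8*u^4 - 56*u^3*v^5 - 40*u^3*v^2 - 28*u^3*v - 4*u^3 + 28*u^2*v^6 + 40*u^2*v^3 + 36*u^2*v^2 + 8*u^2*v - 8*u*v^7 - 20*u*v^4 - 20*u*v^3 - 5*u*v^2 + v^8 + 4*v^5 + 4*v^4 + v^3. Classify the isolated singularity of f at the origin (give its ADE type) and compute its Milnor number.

Type D_{9}, Milnor number mu = 9.

The Hessian of f at 0 has rank 0. Corank 2; j^3 = -(u - v)*(2*u - v)^2 has shape L^2 M (L != M), so D-series; mu = 9 gives D_9.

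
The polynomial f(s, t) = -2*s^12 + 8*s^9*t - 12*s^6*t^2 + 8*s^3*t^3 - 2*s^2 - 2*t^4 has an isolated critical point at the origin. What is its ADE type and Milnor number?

Type A3, Milnor number mu = 3.

The Hessian of f at 0 has rank 1. Corank 1: A-series; mu = 3 gives A_3.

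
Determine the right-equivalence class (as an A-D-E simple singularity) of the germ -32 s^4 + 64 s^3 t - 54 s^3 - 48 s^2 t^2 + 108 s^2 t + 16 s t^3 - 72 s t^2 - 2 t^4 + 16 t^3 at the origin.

E_{6}

The Hessian of f at 0 is [[0, 0], [0, 0]] with rank 0, so corank 2. A Groebner basis of the Jacobian ideal J(f) in C{s,t} is {t^4, s*t^2 - 11*t^3/18, s^2 - 4*s*t/3 + 4*t^2/9}; counting standard monomials gives mu = 6. Corank 2; j^3 = -2*(3*s - 2*t)^3 is a perfect cube, so E-series; the 4-jet and mu = 6 give E_6.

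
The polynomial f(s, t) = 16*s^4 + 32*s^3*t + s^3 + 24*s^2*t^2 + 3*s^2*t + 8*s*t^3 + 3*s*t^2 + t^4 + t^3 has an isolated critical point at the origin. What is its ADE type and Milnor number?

Type E6, Milnor number mu = 6.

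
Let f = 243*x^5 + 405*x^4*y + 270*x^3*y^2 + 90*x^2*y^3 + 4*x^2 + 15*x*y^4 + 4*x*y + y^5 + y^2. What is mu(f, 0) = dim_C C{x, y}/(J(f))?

The Hessian of f at 0 is [[8, 4], [4, 2]] with rank 1, so corank 1. A Groebner basis of the Jacobian ideal J(f) in C{x,y} is {y^4, x + y/2}; counting standard monomials gives mu = 4. Corank 1: A-series; mu = 4 gives A_4.

4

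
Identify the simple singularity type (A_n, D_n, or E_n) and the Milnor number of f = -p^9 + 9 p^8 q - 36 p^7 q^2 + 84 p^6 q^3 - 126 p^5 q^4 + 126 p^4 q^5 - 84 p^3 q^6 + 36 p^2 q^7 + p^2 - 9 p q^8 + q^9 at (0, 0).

Type A_8, Milnor number mu = 8.

The Hessian of f at 0 is [[2, 0], [0, 0]] with rank 1, so corank 1. A Groebner basis of the Jacobian ideal J(f) in C{p,q} is {q^8, p}; counting standard monomials gives mu = 8. Corank 1: A-series; mu = 8 gives A_8.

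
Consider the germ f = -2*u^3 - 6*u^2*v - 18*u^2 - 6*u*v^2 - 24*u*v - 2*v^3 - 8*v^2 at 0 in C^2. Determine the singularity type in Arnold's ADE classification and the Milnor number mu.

Type A_{2}, Milnor number mu = 2.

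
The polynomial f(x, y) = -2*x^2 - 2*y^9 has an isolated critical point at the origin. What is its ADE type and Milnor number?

Type A8, Milnor number mu = 8.

The Hessian of f at 0 is [[-4, 0], [0, 0]] with rank 1, so corank 1. A Groebner basis of the Jacobian ideal J(f) in C{x,y} is {y^8, x}; counting standard monomials gives mu = 8. Corank 1: A-series; mu = 8 gives A_8.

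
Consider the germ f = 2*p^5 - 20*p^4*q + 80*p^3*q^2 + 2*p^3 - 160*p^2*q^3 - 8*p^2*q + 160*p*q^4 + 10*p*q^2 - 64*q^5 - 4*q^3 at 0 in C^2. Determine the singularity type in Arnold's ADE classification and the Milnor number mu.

Type D6, Milnor number mu = 6.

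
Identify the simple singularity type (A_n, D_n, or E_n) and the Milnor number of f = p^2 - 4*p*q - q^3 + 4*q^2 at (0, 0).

The Hessian of f at 0 is [[2, -4], [-4, 8]] with rank 1, so corank 1. A Groebner basis of the Jacobian ideal J(f) in C{p,q} is {q^2, p - 2*q}; counting standard monomials gives mu = 2. Corank 1: A-series; mu = 2 gives A_2.

Type A_{2}, Milnor number mu = 2.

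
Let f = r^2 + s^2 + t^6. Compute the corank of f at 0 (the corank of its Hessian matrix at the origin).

1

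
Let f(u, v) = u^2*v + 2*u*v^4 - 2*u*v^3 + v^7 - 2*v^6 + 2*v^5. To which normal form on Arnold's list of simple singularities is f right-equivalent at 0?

D_6

The Hessian of f at 0 has rank 0. Corank 2; j^3 = u^2*v has shape L^2 M (L != M), so D-series; mu = 6 gives D_6.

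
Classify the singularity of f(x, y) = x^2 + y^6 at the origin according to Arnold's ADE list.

A_{5}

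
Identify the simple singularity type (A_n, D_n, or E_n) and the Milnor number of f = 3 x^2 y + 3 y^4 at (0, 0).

Type D_5, Milnor number mu = 5.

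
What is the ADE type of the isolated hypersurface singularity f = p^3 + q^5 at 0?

E_8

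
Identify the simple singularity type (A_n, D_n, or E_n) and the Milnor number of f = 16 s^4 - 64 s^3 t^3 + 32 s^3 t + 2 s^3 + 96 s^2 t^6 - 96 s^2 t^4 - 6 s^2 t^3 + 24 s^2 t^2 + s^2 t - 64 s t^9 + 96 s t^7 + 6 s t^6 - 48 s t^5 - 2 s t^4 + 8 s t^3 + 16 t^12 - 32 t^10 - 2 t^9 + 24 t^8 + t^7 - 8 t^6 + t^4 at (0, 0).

The Hessian of f at 0 is [[0, 0], [0, 0]] with rank 0, so corank 2. A Groebner basis of the Jacobian ideal J(f) in C{s,t} is {s*t^2, -s*t/8 + t^3, s^2 + s*t/2}; counting standard monomials gives mu = 5. Corank 2; j^3 = s^2*(2*s + t) has shape L^2 M (L != M), so D-series; mu = 5 gives D_5.

Type D_5, Milnor number mu = 5.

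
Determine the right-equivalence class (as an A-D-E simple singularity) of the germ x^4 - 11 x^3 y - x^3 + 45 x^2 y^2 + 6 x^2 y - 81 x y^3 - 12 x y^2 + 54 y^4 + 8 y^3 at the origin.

E_{7}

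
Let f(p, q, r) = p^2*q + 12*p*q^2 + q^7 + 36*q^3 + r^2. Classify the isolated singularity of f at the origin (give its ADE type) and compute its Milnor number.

Type D_{8}, Milnor number mu = 8.

The Hessian of f at 0 has rank 1. Corank 2; j^3 = q*(p + 6*q)^2 has shape L^2 M (L != M), so D-series; mu = 8 gives D_8.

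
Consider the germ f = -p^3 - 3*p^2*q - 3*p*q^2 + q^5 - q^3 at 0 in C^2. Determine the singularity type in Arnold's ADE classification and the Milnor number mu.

The Hessian of f at 0 has rank 0. Corank 2; j^3 = -(p + q)^3 is a perfect cube, so E-series; the 5-jet and mu = 8 give E_8.

Type E8, Milnor number mu = 8.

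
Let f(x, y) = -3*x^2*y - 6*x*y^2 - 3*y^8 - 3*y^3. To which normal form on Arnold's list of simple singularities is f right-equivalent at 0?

The Hessian of f at 0 is [[0, 0], [0, 0]] with rank 0, so corank 2. A Groebner basis of the Jacobian ideal J(f) in C{x,y} is {x^2/8 + y^7 - y^2/8, x^3 + y^3, x*y + y^2}; counting standard monomials gives mu = 9. Corank 2; j^3 = -3*y*(x + y)^2 has shape L^2 M (L != M), so D-series; mu = 9 gives D_9.

D9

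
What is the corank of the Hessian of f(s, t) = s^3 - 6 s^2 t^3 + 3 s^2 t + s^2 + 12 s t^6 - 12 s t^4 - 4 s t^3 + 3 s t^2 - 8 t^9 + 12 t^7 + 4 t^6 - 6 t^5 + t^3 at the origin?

1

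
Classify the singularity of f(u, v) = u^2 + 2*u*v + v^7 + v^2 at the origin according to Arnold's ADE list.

A_{6}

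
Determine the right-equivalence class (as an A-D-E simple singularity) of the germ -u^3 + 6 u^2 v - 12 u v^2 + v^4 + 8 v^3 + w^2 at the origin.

The Hessian of f at 0 has rank 1. Corank 2; j^3 = -(u - 2*v)^3 is a perfect cube, so E-series; the 4-jet and mu = 6 give E_6.

E6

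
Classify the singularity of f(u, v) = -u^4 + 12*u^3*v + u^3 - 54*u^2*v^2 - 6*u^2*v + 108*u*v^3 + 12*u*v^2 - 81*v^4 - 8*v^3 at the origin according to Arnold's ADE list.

E_{6}

The Hessian of f at 0 has rank 0. Corank 2; j^3 = (u - 2*v)^3 is a perfect cube, so E-series; the 4-jet and mu = 6 give E_6.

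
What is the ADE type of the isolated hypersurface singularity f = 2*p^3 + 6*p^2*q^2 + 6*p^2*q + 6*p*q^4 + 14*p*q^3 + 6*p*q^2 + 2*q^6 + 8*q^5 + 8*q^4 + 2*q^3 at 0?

E_7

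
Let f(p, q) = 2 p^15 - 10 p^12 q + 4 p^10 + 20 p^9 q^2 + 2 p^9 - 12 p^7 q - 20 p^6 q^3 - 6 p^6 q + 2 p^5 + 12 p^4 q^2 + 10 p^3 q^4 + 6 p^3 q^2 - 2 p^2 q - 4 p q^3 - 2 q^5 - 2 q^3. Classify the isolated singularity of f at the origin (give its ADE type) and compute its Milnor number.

Type D4, Milnor number mu = 4.

The Hessian of f at 0 has rank 0. Corank 2; j^3 = -2*q*(p^2 + q^2) splits into three distinct lines over C (the quadratic factor has nonzero discriminant), so D_4.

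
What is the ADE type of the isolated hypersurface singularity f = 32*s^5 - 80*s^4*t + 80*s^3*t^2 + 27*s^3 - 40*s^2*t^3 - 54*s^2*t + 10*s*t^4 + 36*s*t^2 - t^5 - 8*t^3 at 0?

The Hessian of f at 0 has rank 0. Corank 2; j^3 = (3*s - 2*t)^3 is a perfect cube, so E-series; the 5-jet and mu = 8 give E_8.

E8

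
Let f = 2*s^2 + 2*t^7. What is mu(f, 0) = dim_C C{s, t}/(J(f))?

6

The Hessian of f at 0 has rank 1. Corank 1: A-series; mu = 6 gives A_6.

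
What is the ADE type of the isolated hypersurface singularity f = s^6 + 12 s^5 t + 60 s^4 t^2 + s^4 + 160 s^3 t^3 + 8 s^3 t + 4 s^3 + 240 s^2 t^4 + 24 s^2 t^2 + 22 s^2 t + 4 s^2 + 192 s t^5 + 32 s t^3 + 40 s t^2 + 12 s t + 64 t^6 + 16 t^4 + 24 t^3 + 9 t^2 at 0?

The Hessian of f at 0 has rank 1. Corank 1: A-series; mu = 5 gives A_5.

A_5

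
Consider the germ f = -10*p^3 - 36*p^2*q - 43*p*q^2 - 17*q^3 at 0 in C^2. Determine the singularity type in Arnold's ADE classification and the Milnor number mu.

Type D_{4}, Milnor number mu = 4.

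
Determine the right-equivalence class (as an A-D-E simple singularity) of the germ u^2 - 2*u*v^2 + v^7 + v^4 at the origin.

A6

The Hessian of f at 0 is [[2, 0], [0, 0]] with rank 1, so corank 1. A Groebner basis of the Jacobian ideal J(f) in C{u,v} is {u^3, -u + v^2}; counting standard monomials gives mu = 6. Corank 1: A-series; mu = 6 gives A_6.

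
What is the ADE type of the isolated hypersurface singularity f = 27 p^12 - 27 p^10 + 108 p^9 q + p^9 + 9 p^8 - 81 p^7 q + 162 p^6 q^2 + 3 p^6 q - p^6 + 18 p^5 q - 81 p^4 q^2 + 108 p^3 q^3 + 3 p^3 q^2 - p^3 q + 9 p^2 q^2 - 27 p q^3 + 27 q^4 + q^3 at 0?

E_{7}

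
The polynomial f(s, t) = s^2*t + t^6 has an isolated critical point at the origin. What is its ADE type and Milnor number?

The Hessian of f at 0 has rank 0. Corank 2; j^3 = s^2*t has shape L^2 M (L != M), so D-series; mu = 7 gives D_7.

Type D_{7}, Milnor number mu = 7.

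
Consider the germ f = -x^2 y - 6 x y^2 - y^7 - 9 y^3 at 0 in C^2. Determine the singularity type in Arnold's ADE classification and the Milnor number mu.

The Hessian of f at 0 is [[0, 0], [0, 0]] with rank 0, so corank 2. A Groebner basis of the Jacobian ideal J(f) in C{x,y} is {x^2/7 + y^6 - 9*y^2/7, x^3 + 27*y^3, x*y + 3*y^2}; counting standard monomials gives mu = 8. Corank 2; j^3 = -y*(x + 3*y)^2 has shape L^2 M (L != M), so D-series; mu = 8 gives D_8.

Type D_{8}, Milnor number mu = 8.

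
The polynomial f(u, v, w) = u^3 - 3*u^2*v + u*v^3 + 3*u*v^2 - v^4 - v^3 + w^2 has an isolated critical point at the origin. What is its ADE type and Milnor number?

Type E_{7}, Milnor number mu = 7.

The Hessian of f at 0 is [[0, 0, 0], [0, 0, 0], [0, 0, 2]] with rank 1, so corank 2. A Groebner basis of the Jacobian ideal J(f) in C{u,v,w} is {u^3 - 3*u^2*v - 6*u^2 + 12*u*v - 6*v^2, 3*u^2 + u*v^2 - 6*u*v + 3*v^2, 3*u^2 - 6*u*v + v^3 + 3*v^2, w}; counting standard monomials gives mu = 7. Corank 2; j^3 = (u - v)^3 is a perfect cube, so E-series; the 4-jet and mu = 7 give E_7.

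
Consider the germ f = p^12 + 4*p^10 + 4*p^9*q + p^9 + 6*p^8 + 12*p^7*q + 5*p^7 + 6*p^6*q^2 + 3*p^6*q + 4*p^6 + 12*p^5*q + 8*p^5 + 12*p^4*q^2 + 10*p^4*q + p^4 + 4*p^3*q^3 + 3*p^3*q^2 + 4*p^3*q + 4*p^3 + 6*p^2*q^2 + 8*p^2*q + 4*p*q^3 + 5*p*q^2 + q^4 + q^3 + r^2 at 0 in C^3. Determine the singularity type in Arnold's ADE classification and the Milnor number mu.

Type D_{5}, Milnor number mu = 5.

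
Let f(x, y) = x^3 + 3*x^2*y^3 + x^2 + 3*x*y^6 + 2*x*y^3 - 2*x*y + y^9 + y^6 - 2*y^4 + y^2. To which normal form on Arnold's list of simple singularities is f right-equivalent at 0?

A2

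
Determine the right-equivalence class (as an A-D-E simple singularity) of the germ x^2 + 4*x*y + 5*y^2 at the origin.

The Hessian of f at 0 has rank 2. Corank 0: nondegenerate Morse point, so A_1.

A_{1}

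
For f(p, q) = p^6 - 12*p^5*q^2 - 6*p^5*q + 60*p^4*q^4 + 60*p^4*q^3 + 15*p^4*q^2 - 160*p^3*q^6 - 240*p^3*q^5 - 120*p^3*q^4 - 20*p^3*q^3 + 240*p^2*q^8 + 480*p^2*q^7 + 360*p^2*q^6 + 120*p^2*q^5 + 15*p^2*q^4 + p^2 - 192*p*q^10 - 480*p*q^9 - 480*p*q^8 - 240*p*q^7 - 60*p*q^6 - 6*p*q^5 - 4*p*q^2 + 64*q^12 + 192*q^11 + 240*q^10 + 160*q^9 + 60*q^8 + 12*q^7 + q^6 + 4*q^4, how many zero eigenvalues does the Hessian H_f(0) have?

Hessian at 0 has rank 1.

1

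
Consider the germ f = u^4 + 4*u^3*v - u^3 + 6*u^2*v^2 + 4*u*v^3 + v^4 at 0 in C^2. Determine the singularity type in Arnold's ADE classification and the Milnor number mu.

The Hessian of f at 0 has rank 0. Corank 2; j^3 = -u^3 is a perfect cube, so E-series; the 4-jet and mu = 6 give E_6.

Type E_{6}, Milnor number mu = 6.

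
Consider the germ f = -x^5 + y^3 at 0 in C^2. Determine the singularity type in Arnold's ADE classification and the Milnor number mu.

Type E_{8}, Milnor number mu = 8.

The Hessian of f at 0 is [[0, 0], [0, 0]] with rank 0, so corank 2. A Groebner basis of the Jacobian ideal J(f) in C{x,y} is {x^4, y^2}; counting standard monomials gives mu = 8. Corank 2; j^3 = y^3 is a perfect cube, so E-series; the 5-jet and mu = 8 give E_8.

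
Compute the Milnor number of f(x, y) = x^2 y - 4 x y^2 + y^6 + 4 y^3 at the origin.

7

The Hessian of f at 0 has rank 0. Corank 2; j^3 = y*(x - 2*y)^2 has shape L^2 M (L != M), so D-series; mu = 7 gives D_7.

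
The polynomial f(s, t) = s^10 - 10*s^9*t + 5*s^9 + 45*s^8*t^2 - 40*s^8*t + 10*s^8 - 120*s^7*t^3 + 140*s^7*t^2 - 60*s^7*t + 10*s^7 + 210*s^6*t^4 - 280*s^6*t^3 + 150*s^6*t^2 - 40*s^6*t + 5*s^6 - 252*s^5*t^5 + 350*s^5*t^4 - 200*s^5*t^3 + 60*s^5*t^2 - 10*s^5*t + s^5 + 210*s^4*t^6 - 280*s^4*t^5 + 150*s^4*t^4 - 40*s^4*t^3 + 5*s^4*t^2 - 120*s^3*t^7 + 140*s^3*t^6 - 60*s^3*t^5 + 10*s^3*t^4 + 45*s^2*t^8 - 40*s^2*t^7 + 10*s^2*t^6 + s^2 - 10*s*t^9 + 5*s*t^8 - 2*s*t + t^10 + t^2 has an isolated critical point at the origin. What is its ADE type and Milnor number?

Type A4, Milnor number mu = 4.

The Hessian of f at 0 has rank 1. Corank 1: A-series; mu = 4 gives A_4.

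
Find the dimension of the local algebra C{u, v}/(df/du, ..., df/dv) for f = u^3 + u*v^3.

The Hessian of f at 0 has rank 0. Corank 2; j^3 = u^3 is a perfect cube, so E-series; the 4-jet and mu = 7 give E_7.

7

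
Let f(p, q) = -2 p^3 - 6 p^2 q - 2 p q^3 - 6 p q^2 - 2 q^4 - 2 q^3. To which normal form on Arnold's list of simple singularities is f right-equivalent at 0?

E7

The Hessian of f at 0 has rank 0. Corank 2; j^3 = -2*(p + q)^3 is a perfect cube, so E-series; the 4-jet and mu = 7 give E_7.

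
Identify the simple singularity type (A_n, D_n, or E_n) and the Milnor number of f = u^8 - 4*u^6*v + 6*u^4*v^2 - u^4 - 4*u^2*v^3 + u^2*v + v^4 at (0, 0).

Type D5, Milnor number mu = 5.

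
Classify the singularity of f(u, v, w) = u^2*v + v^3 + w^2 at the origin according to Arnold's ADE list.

D4

The Hessian of f at 0 is [[0, 0, 0], [0, 0, 0], [0, 0, 2]] with rank 1, so corank 2. A Groebner basis of the Jacobian ideal J(f) in C{u,v,w} is {v^3, u^2 + 3*v^2, u*v, w}; counting standard monomials gives mu = 4. Corank 2; j^3 = v*(u^2 + v^2) splits into three distinct lines over C (the quadratic factor has nonzero discriminant), so D_4.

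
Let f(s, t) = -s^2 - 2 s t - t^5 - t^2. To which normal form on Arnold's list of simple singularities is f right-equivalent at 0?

The Hessian of f at 0 has rank 1. Corank 1: A-series; mu = 4 gives A_4.

A4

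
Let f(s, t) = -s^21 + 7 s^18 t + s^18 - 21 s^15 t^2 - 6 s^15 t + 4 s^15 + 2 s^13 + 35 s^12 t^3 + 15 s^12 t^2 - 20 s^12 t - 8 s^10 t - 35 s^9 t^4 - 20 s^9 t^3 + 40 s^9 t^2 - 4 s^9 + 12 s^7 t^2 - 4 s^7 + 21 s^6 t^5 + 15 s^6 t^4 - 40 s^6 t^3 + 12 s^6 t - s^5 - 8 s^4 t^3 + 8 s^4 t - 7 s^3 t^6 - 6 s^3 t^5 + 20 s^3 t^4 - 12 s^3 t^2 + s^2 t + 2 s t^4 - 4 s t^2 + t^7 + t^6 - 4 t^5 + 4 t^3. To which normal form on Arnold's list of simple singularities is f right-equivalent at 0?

D_7

The Hessian of f at 0 is [[0, 0], [0, 0]] with rank 0, so corank 2. A Groebner basis of the Jacobian ideal J(f) in C{s,t} is {s*t/17 + t^4 - 2*t^2/17, s^3 - 34*s^2 + 136*s*t - 8*t^3 - 136*t^2, s^2*t - 34*s^2/3 + 136*s*t/3 - 4*t^3 - 136*t^2/3, -17*s^2/6 + s*t^2 + 34*s*t/3 - 2*t^3 - 34*t^2/3}; counting standard monomials gives mu = 7. Corank 2; j^3 = t*(s - 2*t)^2 has shape L^2 M (L != M), so D-series; mu = 7 gives D_7.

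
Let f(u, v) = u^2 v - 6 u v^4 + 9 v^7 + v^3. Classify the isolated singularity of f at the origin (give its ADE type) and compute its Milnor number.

Type D4, Milnor number mu = 4.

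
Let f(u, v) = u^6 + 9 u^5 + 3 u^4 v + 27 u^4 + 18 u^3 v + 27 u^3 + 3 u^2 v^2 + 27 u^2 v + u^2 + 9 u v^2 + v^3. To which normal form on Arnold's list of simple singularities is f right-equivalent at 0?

A_{2}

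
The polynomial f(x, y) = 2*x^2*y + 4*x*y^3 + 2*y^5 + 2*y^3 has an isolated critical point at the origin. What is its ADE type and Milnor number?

Type D4, Milnor number mu = 4.

The Hessian of f at 0 is [[0, 0], [0, 0]] with rank 0, so corank 2. A Groebner basis of the Jacobian ideal J(f) in C{x,y} is {y^3, x^2 + 3*y^2, x*y}; counting standard monomials gives mu = 4. Corank 2; j^3 = 2*y*(x^2 + y^2) splits into three distinct lines over C (the quadratic factor has nonzero discriminant), so D_4.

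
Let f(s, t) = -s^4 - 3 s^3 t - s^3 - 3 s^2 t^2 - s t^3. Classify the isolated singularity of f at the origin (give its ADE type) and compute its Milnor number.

The Hessian of f at 0 has rank 0. Corank 2; j^3 = -s^3 is a perfect cube, so E-series; the 4-jet and mu = 7 give E_7.

Type E_7, Milnor number mu = 7.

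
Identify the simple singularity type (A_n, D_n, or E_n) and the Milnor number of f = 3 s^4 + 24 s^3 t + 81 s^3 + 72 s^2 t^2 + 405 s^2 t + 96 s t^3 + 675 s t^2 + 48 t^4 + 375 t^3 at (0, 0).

Type E_6, Milnor number mu = 6.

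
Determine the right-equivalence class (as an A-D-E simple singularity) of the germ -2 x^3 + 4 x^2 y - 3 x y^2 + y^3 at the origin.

D_4

The Hessian of f at 0 has rank 0. Corank 2; j^3 = -(x - y)*(2*x^2 - 2*x*y + y^2) splits into three distinct lines over C (the quadratic factor has nonzero discriminant), so D_4.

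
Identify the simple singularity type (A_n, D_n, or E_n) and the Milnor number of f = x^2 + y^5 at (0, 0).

The Hessian of f at 0 has rank 1. Corank 1: A-series; mu = 4 gives A_4.

Type A_{4}, Milnor number mu = 4.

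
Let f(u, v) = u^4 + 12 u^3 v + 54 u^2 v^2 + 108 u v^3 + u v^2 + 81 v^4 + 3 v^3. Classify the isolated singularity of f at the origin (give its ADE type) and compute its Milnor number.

Type D_5, Milnor number mu = 5.

The Hessian of f at 0 has rank 0. Corank 2; j^3 = v^2*(u + 3*v) has shape L^2 M (L != M), so D-series; mu = 5 gives D_5.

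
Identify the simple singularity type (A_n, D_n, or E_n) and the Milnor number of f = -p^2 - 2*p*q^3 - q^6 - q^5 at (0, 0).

The Hessian of f at 0 is [[-2, 0], [0, 0]] with rank 1, so corank 1. A Groebner basis of the Jacobian ideal J(f) in C{p,q} is {p + q^3, p^2, p*q}; counting standard monomials gives mu = 4. Corank 1: A-series; mu = 4 gives A_4.

Type A_4, Milnor number mu = 4.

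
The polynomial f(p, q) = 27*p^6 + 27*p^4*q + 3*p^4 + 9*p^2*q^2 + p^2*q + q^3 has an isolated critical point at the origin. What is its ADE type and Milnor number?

The Hessian of f at 0 is [[0, 0], [0, 0]] with rank 0, so corank 2. A Groebner basis of the Jacobian ideal J(f) in C{p,q} is {q^3, p^2 + 3*q^2, p*q}; counting standard monomials gives mu = 4. Corank 2; j^3 = q*(p^2 + q^2) splits into three distinct lines over C (the quadratic factor has nonzero discriminant), so D_4.

Type D4, Milnor number mu = 4.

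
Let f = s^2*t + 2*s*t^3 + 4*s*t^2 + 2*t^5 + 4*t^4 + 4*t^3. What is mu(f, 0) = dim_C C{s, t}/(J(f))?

6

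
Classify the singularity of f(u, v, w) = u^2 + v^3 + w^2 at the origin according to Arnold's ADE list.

A_2

The Hessian of f at 0 has rank 2. Corank 1: A-series; mu = 2 gives A_2.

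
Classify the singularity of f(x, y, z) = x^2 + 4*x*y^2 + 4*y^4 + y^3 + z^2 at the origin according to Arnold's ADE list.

The Hessian of f at 0 has rank 2. Corank 1: A-series; mu = 2 gives A_2.

A2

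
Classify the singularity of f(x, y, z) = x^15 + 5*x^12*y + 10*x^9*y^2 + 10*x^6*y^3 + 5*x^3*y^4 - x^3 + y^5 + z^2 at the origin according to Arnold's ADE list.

E_8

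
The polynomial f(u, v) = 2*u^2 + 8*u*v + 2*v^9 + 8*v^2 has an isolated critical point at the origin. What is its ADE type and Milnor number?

The Hessian of f at 0 is [[4, 8], [8, 16]] with rank 1, so corank 1. A Groebner basis of the Jacobian ideal J(f) in C{u,v} is {v^8, u + 2*v}; counting standard monomials gives mu = 8. Corank 1: A-series; mu = 8 gives A_8.

Type A_8, Milnor number mu = 8.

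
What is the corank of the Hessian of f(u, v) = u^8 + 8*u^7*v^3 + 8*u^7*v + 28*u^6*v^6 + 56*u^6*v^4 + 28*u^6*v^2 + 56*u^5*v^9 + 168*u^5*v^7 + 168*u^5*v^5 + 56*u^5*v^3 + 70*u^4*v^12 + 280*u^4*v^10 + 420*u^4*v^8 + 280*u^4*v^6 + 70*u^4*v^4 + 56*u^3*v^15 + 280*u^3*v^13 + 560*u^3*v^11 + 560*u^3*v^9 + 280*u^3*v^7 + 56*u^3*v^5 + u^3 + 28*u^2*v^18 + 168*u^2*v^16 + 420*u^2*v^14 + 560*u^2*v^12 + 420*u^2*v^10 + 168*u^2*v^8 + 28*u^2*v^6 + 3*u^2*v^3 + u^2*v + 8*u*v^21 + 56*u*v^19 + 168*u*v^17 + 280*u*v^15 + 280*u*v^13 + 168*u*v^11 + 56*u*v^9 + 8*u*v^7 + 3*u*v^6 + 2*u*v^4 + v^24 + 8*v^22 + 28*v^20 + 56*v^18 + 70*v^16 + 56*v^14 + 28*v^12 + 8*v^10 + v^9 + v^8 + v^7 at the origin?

2

The Hessian at 0 is [[0, 0], [0, 0]] of rank 0; hence corank 2.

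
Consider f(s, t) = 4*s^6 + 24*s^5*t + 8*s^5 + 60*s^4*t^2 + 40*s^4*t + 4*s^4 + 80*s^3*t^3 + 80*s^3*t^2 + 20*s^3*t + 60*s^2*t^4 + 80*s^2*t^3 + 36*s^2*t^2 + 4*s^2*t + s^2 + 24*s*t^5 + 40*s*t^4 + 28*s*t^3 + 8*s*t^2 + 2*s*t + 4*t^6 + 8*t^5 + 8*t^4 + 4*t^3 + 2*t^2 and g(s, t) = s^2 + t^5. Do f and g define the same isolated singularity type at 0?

No.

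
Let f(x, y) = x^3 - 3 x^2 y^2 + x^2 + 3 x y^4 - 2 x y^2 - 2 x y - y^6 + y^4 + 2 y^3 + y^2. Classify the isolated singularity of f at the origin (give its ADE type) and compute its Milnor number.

Type A_{2}, Milnor number mu = 2.

The Hessian of f at 0 is [[2, -2], [-2, 2]] with rank 1, so corank 1. A Groebner basis of the Jacobian ideal J(f) in C{x,y} is {y^2, x - y}; counting standard monomials gives mu = 2. Corank 1: A-series; mu = 2 gives A_2.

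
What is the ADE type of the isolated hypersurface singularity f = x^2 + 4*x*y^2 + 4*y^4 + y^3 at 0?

A_2

The Hessian of f at 0 is [[2, 0], [0, 0]] with rank 1, so corank 1. A Groebner basis of the Jacobian ideal J(f) in C{x,y} is {y^2, x}; counting standard monomials gives mu = 2. Corank 1: A-series; mu = 2 gives A_2.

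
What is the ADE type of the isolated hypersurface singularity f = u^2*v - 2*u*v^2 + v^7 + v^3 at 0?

The Hessian of f at 0 has rank 0. Corank 2; j^3 = v*(u - v)^2 has shape L^2 M (L != M), so D-series; mu = 8 gives D_8.

D_8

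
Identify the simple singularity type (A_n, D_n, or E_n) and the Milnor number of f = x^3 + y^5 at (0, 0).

The Hessian of f at 0 has rank 0. Corank 2; j^3 = x^3 is a perfect cube, so E-series; the 5-jet and mu = 8 give E_8.

Type E_{8}, Milnor number mu = 8.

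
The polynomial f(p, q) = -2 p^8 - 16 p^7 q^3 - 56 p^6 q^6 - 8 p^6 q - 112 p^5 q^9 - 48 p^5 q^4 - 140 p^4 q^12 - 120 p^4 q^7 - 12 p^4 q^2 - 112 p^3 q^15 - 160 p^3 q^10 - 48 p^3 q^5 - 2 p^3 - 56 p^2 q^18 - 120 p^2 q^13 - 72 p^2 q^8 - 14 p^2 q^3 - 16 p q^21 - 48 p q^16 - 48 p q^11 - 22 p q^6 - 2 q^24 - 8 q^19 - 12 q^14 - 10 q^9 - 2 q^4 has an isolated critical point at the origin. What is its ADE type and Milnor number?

The Hessian of f at 0 is [[0, 0], [0, 0]] with rank 0, so corank 2. A Groebner basis of the Jacobian ideal J(f) in C{p,q} is {q^3, p^2}; counting standard monomials gives mu = 6. Corank 2; j^3 = -2*p^3 is a perfect cube, so E-series; the 4-jet and mu = 6 give E_6.

Type E6, Milnor number mu = 6.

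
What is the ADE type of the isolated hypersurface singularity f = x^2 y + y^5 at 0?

The Hessian of f at 0 is [[0, 0], [0, 0]] with rank 0, so corank 2. A Groebner basis of the Jacobian ideal J(f) in C{x,y} is {x^2/5 + y^4, x^3, x*y}; counting standard monomials gives mu = 6. Corank 2; j^3 = x^2*y has shape L^2 M (L != M), so D-series; mu = 6 gives D_6.

D_6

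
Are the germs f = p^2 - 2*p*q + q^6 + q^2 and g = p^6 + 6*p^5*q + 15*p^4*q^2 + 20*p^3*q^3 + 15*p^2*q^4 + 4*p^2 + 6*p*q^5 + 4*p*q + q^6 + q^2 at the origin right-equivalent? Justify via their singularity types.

The Hessian of f at 0 has rank 1. Corank 1: A-series; mu = 5 gives A_5. The Hessian of g at 0 has rank 1. Corank 1: A-series; mu = 5 gives A_5. Both have type A_5, hence right-equivalent.

Yes.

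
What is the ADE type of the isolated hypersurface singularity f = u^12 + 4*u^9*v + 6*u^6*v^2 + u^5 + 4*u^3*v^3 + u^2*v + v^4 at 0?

D_5

The Hessian of f at 0 is [[0, 0], [0, 0]] with rank 0, so corank 2. A Groebner basis of the Jacobian ideal J(f) in C{u,v} is {u^3, u^2/4 + v^3, u*v}; counting standard monomials gives mu = 5. Corank 2; j^3 = u^2*v has shape L^2 M (L != M), so D-series; mu = 5 gives D_5.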